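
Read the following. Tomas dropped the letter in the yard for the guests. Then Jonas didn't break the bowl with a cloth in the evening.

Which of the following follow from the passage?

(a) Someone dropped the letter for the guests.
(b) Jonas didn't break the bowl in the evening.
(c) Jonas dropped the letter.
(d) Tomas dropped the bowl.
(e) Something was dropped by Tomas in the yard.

(a), (e)

(a) Entailed — the original entails any weakening of itself; this just drops 'in the yard' and generalizes the agent.
(b) Not entailed — dropping 'with a cloth' under negation is not valid — the original leaves open that Jonas broke the bowl some other way.
(c) Not entailed — the passage has Tomas dropping the letter, not Jonas.
(d) Not entailed — Tomas dropped the letter, not the bowl; the bowl belongs to the breaking event.
(e) Entailed — dropping 'for the guests' and generalizing the patient leaves a sub-description the original still satisfies.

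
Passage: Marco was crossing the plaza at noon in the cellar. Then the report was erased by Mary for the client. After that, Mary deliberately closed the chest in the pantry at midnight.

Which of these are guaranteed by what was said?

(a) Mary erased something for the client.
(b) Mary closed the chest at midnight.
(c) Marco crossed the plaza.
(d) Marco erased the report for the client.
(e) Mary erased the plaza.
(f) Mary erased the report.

(a) Entailed — this follows by dropping conjuncts from the erasing event's description.
(b) Entailed — dropping 'deliberately', 'in the pantry' leaves a sub-description the original still satisfies.
(c) Not entailed — 'was crossing' is progressive on an accomplishment; it does not entail the completed 'crossed'.
(d) Not entailed — the passage has Mary erasing the report, not Marco.
(e) Not entailed — Mary erased the report, not the plaza; the plaza belongs to the crossing event.
(f) Entailed — this follows by dropping conjuncts from the erasing event's description.

(a), (b), (f)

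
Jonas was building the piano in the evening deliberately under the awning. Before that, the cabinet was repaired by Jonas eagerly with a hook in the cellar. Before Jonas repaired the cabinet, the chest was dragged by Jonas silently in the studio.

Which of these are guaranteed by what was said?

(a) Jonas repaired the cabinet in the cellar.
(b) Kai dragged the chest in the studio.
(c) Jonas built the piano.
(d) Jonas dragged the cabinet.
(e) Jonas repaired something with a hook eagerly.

(a) Entailed — every conjunct here is already in the original repairing event.
(b) Not entailed — the passage has Jonas dragging the chest, not Kai.
(c) Not entailed — 'was building' is progressive on an accomplishment; it does not entail the completed 'built'.
(d) Not entailed — Jonas dragged the chest, not the cabinet; the cabinet belongs to the repairing event.
(e) Entailed — dropping 'in the cellar' and generalizing the patient leaves a sub-description the original still satisfies.

(a), (e)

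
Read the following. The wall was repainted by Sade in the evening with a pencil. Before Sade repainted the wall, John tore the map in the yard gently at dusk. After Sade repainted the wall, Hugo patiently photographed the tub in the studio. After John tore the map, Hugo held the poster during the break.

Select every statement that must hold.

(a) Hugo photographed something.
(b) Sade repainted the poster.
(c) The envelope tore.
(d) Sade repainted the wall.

(a) Entailed — dropping 'in the studio', 'patiently' and generalizing the patient leaves a sub-description the original still satisfies.
(b) Not entailed — Sade repainted the wall, not the poster; the poster belongs to the holding event.
(c) Not entailed — the map is what tore, not the envelope.
(d) Entailed — dropping 'with a pencil', 'in the evening' leaves a sub-description the original still satisfies.

(a), (d)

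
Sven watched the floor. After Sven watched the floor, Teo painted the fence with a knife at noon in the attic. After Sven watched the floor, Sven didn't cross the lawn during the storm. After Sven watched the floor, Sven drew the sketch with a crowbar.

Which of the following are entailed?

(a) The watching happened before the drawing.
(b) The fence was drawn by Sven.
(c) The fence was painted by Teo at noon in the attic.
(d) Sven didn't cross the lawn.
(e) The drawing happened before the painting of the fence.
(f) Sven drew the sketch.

(a) Entailed — the narrative places the watching before the drawing.
(b) Not entailed — Sven drew the sketch, not the fence; the fence belongs to the painting event.
(c) Entailed — dropping 'with a knife' leaves a sub-description the original still satisfies.
(d) Not entailed — dropping 'during the storm' under negation is not valid — the original leaves open that Sven crossed the lawn some other way.
(e) Not entailed — the narrative doesn't order the drawing relative to the painting.
(f) Entailed — the original entails any weakening of itself; this just drops 'with a crowbar'.

(a), (c), (f)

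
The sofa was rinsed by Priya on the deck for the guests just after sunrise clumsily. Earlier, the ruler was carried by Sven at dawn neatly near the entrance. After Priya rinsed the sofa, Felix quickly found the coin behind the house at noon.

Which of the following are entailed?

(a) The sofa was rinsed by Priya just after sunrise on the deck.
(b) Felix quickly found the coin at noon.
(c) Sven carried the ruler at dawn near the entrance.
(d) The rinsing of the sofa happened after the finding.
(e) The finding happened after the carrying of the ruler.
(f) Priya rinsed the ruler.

(a), (b), (c), (e)

(a) Entailed — dropping 'for the guests', 'clumsily' leaves a sub-description the original still satisfies.
(b) Entailed — this follows by dropping conjuncts from the finding event's description.
(c) Entailed — this follows by dropping conjuncts from the carrying event's description.
(d) Not entailed — the narrative places the rinsing before the finding, not after.
(e) Entailed — the narrative places the carrying before the finding.
(f) Not entailed — Priya rinsed the sofa, not the ruler; the ruler belongs to the carrying event.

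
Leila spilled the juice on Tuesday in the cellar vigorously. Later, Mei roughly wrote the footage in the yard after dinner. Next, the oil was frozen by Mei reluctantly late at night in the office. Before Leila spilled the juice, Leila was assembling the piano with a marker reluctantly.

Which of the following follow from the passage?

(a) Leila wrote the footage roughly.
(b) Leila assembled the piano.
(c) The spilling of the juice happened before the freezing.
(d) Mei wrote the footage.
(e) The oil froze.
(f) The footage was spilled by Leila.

(c), (d), (e)

(a) Not entailed — the passage has Mei writing the footage, not Leila.
(b) Not entailed — 'was assembling' is progressive on an accomplishment; it does not entail the completed 'assembled'.
(c) Entailed — the narrative places the spilling before the freezing.
(d) Entailed — dropping 'in the yard', 'roughly', 'after dinner' leaves a sub-description the original still satisfies.
(e) Entailed — 'Mei froze the oil' is causative; it entails the inchoative 'the oil froze'.
(f) Not entailed — Leila spilled the juice, not the footage; the footage belongs to the writing event.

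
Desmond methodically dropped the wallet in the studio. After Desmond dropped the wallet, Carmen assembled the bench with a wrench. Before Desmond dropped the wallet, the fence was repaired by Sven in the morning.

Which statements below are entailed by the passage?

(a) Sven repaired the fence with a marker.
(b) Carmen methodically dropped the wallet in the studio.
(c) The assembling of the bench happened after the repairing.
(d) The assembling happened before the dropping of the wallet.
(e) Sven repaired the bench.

(a) Not entailed — 'with a marker' adds information not in the original event.
(b) Not entailed — the passage has Desmond dropping the wallet, not Carmen.
(c) Entailed — the narrative places the repairing before the assembling.
(d) Not entailed — the narrative places the dropping before the assembling, not after.
(e) Not entailed — Sven repaired the fence, not the bench; the bench belongs to the assembling event.

(c)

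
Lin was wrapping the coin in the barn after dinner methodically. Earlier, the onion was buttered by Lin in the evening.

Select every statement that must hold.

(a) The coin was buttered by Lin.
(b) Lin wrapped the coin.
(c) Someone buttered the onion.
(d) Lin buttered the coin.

(c)

(a) Not entailed — Lin buttered the onion, not the coin; the coin belongs to the wrapping event.
(b) Not entailed — 'was wrapping' is progressive on an accomplishment; it does not entail the completed 'wrapped'.
(c) Entailed — the original entails any weakening of itself; this just drops 'in the evening' and generalizes the agent.
(d) Not entailed — Lin buttered the onion, not the coin; the coin belongs to the wrapping event.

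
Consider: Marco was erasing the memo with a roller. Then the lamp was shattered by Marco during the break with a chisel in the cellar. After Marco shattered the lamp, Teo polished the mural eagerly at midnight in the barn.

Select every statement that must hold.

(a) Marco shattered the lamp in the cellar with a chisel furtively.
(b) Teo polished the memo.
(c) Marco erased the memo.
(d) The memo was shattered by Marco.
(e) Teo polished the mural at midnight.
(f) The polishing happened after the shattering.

(e), (f)

(a) Not entailed — 'furtively' adds information not in the original event.
(b) Not entailed — Teo polished the mural, not the memo; the memo belongs to the erasing event.
(c) Not entailed — 'was erasing' is progressive on an accomplishment; it does not entail the completed 'erased'.
(d) Not entailed — Marco shattered the lamp, not the memo; the memo belongs to the erasing event.
(e) Entailed — dropping 'eagerly', 'in the barn' leaves a sub-description the original still satisfies.
(f) Entailed — the narrative places the shattering before the polishing.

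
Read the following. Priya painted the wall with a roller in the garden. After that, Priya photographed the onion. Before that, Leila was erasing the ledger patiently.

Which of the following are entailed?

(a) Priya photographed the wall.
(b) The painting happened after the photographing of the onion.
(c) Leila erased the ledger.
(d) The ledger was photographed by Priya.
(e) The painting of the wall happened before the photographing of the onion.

(a) Not entailed — Priya photographed the onion, not the wall; the wall belongs to the painting event.
(b) Not entailed — the narrative places the painting before the photographing, not after.
(c) Not entailed — 'was erasing' is progressive on an accomplishment; it does not entail the completed 'erased'.
(d) Not entailed — Priya photographed the onion, not the ledger; the ledger belongs to the erasing event.
(e) Entailed — the narrative places the painting before the photographing.

(e)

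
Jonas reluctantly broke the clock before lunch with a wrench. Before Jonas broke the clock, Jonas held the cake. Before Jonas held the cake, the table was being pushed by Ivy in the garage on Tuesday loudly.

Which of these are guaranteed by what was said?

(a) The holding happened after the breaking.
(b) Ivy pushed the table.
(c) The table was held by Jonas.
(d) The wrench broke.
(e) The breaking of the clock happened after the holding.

(b), (e)

(a) Not entailed — the narrative places the holding before the breaking, not after.
(b) Entailed — 'push' is an activity; 'was pushing' entails that some pushing happened, so 'pushed' holds.
(c) Not entailed — Jonas held the cake, not the table; the table belongs to the pushing event.
(d) Not entailed — the clock is what broke, not the wrench.
(e) Entailed — the narrative places the holding before the breaking.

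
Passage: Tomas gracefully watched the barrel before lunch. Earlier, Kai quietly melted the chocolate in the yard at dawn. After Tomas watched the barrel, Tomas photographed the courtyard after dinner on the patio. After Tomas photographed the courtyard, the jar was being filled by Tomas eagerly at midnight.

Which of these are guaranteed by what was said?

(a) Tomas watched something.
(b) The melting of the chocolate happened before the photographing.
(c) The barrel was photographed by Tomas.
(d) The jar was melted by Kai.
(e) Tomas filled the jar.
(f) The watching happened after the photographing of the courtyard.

(a), (b)

(a) Entailed — dropping 'before lunch', 'gracefully' and generalizing the patient leaves a sub-description the original still satisfies.
(b) Entailed — the narrative places the melting before the photographing.
(c) Not entailed — Tomas photographed the courtyard, not the barrel; the barrel belongs to the watching event.
(d) Not entailed — Kai melted the chocolate, not the jar; the jar belongs to the filling event.
(e) Not entailed — 'was filling' is progressive on an accomplishment; it does not entail the completed 'filled'.
(f) Not entailed — the narrative places the watching before the photographing, not after.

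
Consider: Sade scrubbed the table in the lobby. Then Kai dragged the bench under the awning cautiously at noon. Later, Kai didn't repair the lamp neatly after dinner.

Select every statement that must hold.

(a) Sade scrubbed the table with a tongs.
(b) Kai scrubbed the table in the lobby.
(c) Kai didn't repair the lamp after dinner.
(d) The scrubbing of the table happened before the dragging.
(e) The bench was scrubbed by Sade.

(a) Not entailed — 'with a tongs' adds information not in the original event.
(b) Not entailed — the passage has Sade scrubbing the table, not Kai.
(c) Not entailed — dropping 'neatly' under negation is not valid — the original leaves open that Kai repaired the lamp some other way.
(d) Entailed — the narrative places the scrubbing before the dragging.
(e) Not entailed — Sade scrubbed the table, not the bench; the bench belongs to the dragging event.

(d)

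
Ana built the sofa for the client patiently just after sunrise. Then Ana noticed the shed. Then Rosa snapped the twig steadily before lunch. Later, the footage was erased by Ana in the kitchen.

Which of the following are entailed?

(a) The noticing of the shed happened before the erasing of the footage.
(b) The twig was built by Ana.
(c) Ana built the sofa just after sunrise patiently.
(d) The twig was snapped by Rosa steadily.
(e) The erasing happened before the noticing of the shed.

(a), (c), (d)

(a) Entailed — the narrative places the noticing before the erasing.
(b) Not entailed — Ana built the sofa, not the twig; the twig belongs to the snapping event.
(c) Entailed — every conjunct here is already in the original building event.
(d) Entailed — this follows by dropping conjuncts from the snapping event's description.
(e) Not entailed — the narrative places the noticing before the erasing, not after.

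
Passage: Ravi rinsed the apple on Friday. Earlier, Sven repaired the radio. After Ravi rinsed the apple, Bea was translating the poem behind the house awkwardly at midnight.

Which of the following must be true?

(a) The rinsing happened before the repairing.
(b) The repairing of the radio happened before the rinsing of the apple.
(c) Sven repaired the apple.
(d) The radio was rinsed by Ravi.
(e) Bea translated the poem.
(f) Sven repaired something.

(a) Not entailed — the narrative places the repairing before the rinsing, not after.
(b) Entailed — the narrative places the repairing before the rinsing.
(c) Not entailed — Sven repaired the radio, not the apple; the apple belongs to the rinsing event.
(d) Not entailed — Ravi rinsed the apple, not the radio; the radio belongs to the repairing event.
(e) Not entailed — 'was translating' is progressive on an accomplishment; it does not entail the completed 'translated'.
(f) Entailed — the original entails any weakening of itself; this just generalizes the patient.

(b), (f)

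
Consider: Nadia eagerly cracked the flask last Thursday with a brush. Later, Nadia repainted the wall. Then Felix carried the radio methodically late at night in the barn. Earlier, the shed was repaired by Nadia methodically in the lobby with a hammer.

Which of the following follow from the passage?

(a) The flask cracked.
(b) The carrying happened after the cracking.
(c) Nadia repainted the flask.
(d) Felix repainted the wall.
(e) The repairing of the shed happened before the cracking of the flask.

(a) Entailed — 'Nadia cracked the flask' is causative; it entails the inchoative 'the flask cracked'.
(b) Entailed — the narrative places the cracking before the carrying.
(c) Not entailed — Nadia repainted the wall, not the flask; the flask belongs to the cracking event.
(d) Not entailed — the passage has Nadia repainting the wall, not Felix.
(e) Not entailed — the narrative doesn't order the repairing relative to the cracking.

(a), (b)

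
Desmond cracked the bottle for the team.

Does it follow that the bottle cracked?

'Desmond cracked the bottle' is the causative; it entails the inchoative 'the bottle cracked'.

yes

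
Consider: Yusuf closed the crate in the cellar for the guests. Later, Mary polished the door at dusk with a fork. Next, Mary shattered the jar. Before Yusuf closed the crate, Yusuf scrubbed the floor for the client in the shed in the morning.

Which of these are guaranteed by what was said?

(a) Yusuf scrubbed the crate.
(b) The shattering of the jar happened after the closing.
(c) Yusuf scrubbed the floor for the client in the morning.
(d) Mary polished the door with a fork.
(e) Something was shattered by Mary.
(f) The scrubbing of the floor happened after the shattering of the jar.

(a) Not entailed — Yusuf scrubbed the floor, not the crate; the crate belongs to the closing event.
(b) Entailed — the narrative places the closing before the shattering.
(c) Entailed — dropping 'in the shed' leaves a sub-description the original still satisfies.
(d) Entailed — the original entails any weakening of itself; this just drops 'at dusk'.
(e) Entailed — every conjunct here is already in the original shattering event.
(f) Not entailed — the narrative places the scrubbing before the shattering, not after.

(b), (c), (d), (e)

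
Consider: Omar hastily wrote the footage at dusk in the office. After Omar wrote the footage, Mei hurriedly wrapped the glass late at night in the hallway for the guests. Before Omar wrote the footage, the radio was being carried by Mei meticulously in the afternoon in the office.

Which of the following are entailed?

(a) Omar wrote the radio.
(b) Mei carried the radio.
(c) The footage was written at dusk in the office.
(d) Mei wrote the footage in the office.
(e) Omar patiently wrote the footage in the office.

(b), (c)

(a) Not entailed — Omar wrote the footage, not the radio; the radio belongs to the carrying event.
(b) Entailed — 'carry' is an activity; 'was carrying' entails that some carrying happened, so 'carried' holds.
(c) Entailed — every conjunct here is already in the original writing event.
(d) Not entailed — the passage has Omar writing the footage, not Mei.
(e) Not entailed — 'patiently' adds a manner not in (and inconsistent with) the original.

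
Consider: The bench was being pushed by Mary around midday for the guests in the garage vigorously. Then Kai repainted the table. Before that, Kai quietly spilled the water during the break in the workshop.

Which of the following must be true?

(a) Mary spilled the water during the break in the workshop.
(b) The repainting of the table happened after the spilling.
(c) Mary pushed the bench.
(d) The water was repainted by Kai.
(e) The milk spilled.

(b), (c)

(a) Not entailed — the passage has Kai spilling the water, not Mary.
(b) Entailed — the narrative places the spilling before the repainting.
(c) Entailed — 'push' is an activity; 'was pushing' entails that some pushing happened, so 'pushed' holds.
(d) Not entailed — Kai repainted the table, not the water; the water belongs to the spilling event.
(e) Not entailed — the water is what spilled, not the milk.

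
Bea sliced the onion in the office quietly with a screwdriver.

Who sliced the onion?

Bea

'Bea' marks the agent of the slicing event.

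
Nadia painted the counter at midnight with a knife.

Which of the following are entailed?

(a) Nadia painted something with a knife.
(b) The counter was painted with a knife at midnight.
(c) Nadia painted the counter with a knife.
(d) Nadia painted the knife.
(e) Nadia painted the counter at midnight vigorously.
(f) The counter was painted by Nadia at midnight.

(a) Entailed — dropping 'at midnight' and generalizing the patient leaves a sub-description the original still satisfies.
(b) Entailed — the original entails any weakening of itself; this just generalizes the agent.
(c) Entailed — every conjunct here is already in the original painting event.
(d) Not entailed — the knife is the instrument, not what was painted.
(e) Not entailed — 'vigorously' adds information not in the original event.
(f) Entailed — this follows by dropping conjuncts from the painting event's description.

(a), (b), (c), (f)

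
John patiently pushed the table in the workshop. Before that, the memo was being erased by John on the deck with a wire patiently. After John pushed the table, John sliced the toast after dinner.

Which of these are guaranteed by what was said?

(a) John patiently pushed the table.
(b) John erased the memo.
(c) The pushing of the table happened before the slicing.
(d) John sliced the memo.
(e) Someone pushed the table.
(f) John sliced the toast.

(a), (c), (e), (f)

(a) Entailed — this follows by dropping conjuncts from the pushing event's description.
(b) Not entailed — 'was erasing' is progressive on an accomplishment; it does not entail the completed 'erased'.
(c) Entailed — the narrative places the pushing before the slicing.
(d) Not entailed — John sliced the toast, not the memo; the memo belongs to the erasing event.
(e) Entailed — dropping 'patiently', 'in the workshop' and generalizing the agent leaves a sub-description the original still satisfies.
(f) Entailed — the original entails any weakening of itself; this just drops 'after dinner'.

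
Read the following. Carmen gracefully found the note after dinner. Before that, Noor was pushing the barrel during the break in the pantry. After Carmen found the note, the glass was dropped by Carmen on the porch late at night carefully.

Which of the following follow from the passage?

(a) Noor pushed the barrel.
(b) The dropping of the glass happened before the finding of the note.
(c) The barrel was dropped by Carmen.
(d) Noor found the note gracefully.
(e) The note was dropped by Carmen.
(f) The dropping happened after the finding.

(a) Entailed — 'push' is an activity; 'was pushing' entails that some pushing happened, so 'pushed' holds.
(b) Not entailed — the narrative places the finding before the dropping, not after.
(c) Not entailed — Carmen dropped the glass, not the barrel; the barrel belongs to the pushing event.
(d) Not entailed — the passage has Carmen finding the note, not Noor.
(e) Not entailed — Carmen dropped the glass, not the note; the note belongs to the finding event.
(f) Entailed — the narrative places the finding before the dropping.

(a), (f)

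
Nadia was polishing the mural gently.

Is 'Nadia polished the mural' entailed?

yes

'polish' is atelic; if Nadia was polishing the mural, then Nadia polished the mural (for some time).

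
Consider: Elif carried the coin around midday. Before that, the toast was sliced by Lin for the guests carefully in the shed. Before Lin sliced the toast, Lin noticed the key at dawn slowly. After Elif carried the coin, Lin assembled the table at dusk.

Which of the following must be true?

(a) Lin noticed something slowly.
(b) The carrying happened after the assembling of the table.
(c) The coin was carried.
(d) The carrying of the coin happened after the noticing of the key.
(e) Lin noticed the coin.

(a) Entailed — the original entails any weakening of itself; this just drops 'at dawn' and generalizes the patient.
(b) Not entailed — the narrative places the carrying before the assembling, not after.
(c) Entailed — dropping 'around midday' and generalizing the agent leaves a sub-description the original still satisfies.
(d) Entailed — the narrative places the noticing before the carrying.
(e) Not entailed — Lin noticed the key, not the coin; the coin belongs to the carrying event.

(a), (c), (d)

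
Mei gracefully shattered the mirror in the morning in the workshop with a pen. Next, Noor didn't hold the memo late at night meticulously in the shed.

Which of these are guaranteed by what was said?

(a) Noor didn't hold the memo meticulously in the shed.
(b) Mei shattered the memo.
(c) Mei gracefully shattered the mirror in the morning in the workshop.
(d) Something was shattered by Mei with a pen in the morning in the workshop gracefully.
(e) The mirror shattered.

(c), (d), (e)

(a) Not entailed — dropping 'late at night' under negation is not valid — the original leaves open that Noor held the memo some other way.
(b) Not entailed — Mei shattered the mirror, not the memo; the memo belongs to the holding event.
(c) Entailed — every conjunct here is already in the original shattering event.
(d) Entailed — the original entails any weakening of itself; this just generalizes the patient.
(e) Entailed — 'Mei shattered the mirror' is causative; it entails the inchoative 'the mirror shattered'.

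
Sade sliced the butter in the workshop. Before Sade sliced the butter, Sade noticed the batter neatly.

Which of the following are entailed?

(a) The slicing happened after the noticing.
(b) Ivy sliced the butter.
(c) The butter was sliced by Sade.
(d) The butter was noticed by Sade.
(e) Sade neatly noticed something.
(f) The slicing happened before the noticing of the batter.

(a) Entailed — the narrative places the noticing before the slicing.
(b) Not entailed — the passage has Sade slicing the butter, not Ivy.
(c) Entailed — the original entails any weakening of itself; this just drops 'in the workshop'.
(d) Not entailed — Sade noticed the batter, not the butter; the butter belongs to the slicing event.
(e) Entailed — this follows by dropping conjuncts from the noticing event's description.
(f) Not entailed — the narrative places the noticing before the slicing, not after.

(a), (c), (e)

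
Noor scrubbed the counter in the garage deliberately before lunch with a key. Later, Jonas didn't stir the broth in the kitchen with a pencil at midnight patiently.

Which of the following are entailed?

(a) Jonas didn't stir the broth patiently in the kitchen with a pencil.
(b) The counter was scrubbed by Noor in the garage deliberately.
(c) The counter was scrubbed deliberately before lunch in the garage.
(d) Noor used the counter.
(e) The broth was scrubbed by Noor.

(b), (c)

(a) Not entailed — dropping 'at midnight' under negation is not valid — the original leaves open that Jonas stirred the broth some other way.
(b) Entailed — every conjunct here is already in the original scrubbing event.
(c) Entailed — dropping 'with a key' and generalizing the agent leaves a sub-description the original still satisfies.
(d) Not entailed — the counter is the patient, not an instrument — Noor used a key.
(e) Not entailed — Noor scrubbed the counter, not the broth; the broth belongs to the stirring event.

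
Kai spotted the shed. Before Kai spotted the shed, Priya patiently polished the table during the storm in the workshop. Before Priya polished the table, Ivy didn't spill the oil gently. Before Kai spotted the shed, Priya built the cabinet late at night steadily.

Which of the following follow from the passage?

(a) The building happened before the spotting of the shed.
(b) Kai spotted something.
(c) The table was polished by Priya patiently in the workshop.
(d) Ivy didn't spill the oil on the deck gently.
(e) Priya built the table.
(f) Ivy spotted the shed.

(a) Entailed — the narrative places the building before the spotting.
(b) Entailed — this follows by dropping conjuncts from the spotting event's description.
(c) Entailed — this follows by dropping conjuncts from the polishing event's description.
(d) Entailed — under negation, adding a further restriction is entailed: if no such spilling event occurred, none occurred on the deck either.
(e) Not entailed — Priya built the cabinet, not the table; the table belongs to the polishing event.
(f) Not entailed — the passage has Kai spotting the shed, not Ivy.

(a), (b), (c), (d)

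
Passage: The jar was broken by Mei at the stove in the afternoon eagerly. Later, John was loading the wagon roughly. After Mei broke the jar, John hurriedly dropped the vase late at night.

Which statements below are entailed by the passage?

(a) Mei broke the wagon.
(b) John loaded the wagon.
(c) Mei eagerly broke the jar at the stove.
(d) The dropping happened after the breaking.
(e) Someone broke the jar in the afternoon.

(a) Not entailed — Mei broke the jar, not the wagon; the wagon belongs to the loading event.
(b) Not entailed — 'was loading' is progressive on an accomplishment; it does not entail the completed 'loaded'.
(c) Entailed — this follows by dropping conjuncts from the breaking event's description.
(d) Entailed — the narrative places the breaking before the dropping.
(e) Entailed — dropping 'at the stove', 'eagerly' and generalizing the agent leaves a sub-description the original still satisfies.

(c), (d), (e)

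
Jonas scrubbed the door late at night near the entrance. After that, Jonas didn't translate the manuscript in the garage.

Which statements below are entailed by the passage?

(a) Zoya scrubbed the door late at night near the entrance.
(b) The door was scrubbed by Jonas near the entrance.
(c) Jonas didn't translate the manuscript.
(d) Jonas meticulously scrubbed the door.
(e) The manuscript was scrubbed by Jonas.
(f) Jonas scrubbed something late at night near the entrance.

(b), (f)

(a) Not entailed — the passage has Jonas scrubbing the door, not Zoya.
(b) Entailed — this follows by dropping conjuncts from the scrubbing event's description.
(c) Not entailed — dropping 'in the garage' under negation is not valid — the original leaves open that Jonas translated the manuscript some other way.
(d) Not entailed — 'meticulously' adds information not in the original event.
(e) Not entailed — Jonas scrubbed the door, not the manuscript; the manuscript belongs to the translating event.
(f) Entailed — the original entails any weakening of itself; this just generalizes the patient.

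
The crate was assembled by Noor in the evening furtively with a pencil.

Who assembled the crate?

'Noor' marks the agent of the assembling event.

Noor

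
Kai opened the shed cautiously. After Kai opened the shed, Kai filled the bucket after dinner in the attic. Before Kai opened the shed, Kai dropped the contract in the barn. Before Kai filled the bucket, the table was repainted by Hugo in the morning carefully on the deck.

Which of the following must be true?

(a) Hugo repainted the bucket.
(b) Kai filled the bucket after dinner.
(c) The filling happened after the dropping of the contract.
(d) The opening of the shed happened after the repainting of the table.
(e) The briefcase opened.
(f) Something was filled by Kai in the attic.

(b), (c), (f)

(a) Not entailed — Hugo repainted the table, not the bucket; the bucket belongs to the filling event.
(b) Entailed — dropping 'in the attic' leaves a sub-description the original still satisfies.
(c) Entailed — the narrative places the dropping before the filling.
(d) Not entailed — the narrative doesn't order the repainting relative to the opening.
(e) Not entailed — the shed is what opened, not the briefcase.
(f) Entailed — dropping 'after dinner' and generalizing the patient leaves a sub-description the original still satisfies.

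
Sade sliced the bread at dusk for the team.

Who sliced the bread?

Sade

'Sade' marks the agent of the slicing event.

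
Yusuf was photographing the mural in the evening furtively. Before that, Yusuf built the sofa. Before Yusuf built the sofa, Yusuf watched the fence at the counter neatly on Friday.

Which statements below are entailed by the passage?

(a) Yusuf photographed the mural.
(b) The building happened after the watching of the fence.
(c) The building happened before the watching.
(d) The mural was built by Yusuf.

(b)

(a) Not entailed — 'was photographing' is progressive on an accomplishment; it does not entail the completed 'photographed'.
(b) Entailed — the narrative places the watching before the building.
(c) Not entailed — the narrative places the watching before the building, not after.
(d) Not entailed — Yusuf built the sofa, not the mural; the mural belongs to the photographing event.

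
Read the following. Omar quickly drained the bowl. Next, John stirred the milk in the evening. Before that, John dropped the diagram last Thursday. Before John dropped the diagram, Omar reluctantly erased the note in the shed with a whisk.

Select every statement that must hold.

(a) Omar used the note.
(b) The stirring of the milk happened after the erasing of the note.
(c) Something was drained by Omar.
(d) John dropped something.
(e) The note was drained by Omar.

(a) Not entailed — the note is the patient, not an instrument — Omar used a whisk.
(b) Entailed — the narrative places the erasing before the stirring.
(c) Entailed — dropping 'quickly' and generalizing the patient leaves a sub-description the original still satisfies.
(d) Entailed — every conjunct here is already in the original dropping event.
(e) Not entailed — Omar drained the bowl, not the note; the note belongs to the erasing event.

(b), (c), (d)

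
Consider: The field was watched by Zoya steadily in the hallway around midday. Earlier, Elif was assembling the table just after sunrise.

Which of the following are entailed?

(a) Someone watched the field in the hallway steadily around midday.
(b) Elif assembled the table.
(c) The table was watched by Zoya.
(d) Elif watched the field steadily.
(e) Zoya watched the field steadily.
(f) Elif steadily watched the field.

(a), (e)

(a) Entailed — this follows by dropping conjuncts from the watching event's description.
(b) Not entailed — 'was assembling' is progressive on an accomplishment; it does not entail the completed 'assembled'.
(c) Not entailed — Zoya watched the field, not the table; the table belongs to the assembling event.
(d) Not entailed — the passage has Zoya watching the field, not Elif.
(e) Entailed — this follows by dropping conjuncts from the watching event's description.
(f) Not entailed — the passage has Zoya watching the field, not Elif.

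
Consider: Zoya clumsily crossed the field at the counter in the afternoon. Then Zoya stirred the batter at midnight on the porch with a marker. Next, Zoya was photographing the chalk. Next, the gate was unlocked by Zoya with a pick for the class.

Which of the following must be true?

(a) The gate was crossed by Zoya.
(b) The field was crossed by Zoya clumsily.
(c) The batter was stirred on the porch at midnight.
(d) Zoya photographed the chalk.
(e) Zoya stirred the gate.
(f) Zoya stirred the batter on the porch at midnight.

(a) Not entailed — Zoya crossed the field, not the gate; the gate belongs to the unlocking event.
(b) Entailed — the original entails any weakening of itself; this just drops 'in the afternoon', 'at the counter'.
(c) Entailed — this follows by dropping conjuncts from the stirring event's description.
(d) Not entailed — 'was photographing' is progressive on an accomplishment; it does not entail the completed 'photographed'.
(e) Not entailed — Zoya stirred the batter, not the gate; the gate belongs to the unlocking event.
(f) Entailed — this follows by dropping conjuncts from the stirring event's description.

(b), (c), (f)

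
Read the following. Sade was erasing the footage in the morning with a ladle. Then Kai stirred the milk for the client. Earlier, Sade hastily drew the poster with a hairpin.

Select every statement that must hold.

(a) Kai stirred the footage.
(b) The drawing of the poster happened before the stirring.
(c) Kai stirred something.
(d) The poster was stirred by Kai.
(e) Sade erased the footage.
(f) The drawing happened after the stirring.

(a) Not entailed — Kai stirred the milk, not the footage; the footage belongs to the erasing event.
(b) Entailed — the narrative places the drawing before the stirring.
(c) Entailed — this follows by dropping conjuncts from the stirring event's description.
(d) Not entailed — Kai stirred the milk, not the poster; the poster belongs to the drawing event.
(e) Not entailed — 'was erasing' is progressive on an accomplishment; it does not entail the completed 'erased'.
(f) Not entailed — the narrative places the drawing before the stirring, not after.

(b), (c)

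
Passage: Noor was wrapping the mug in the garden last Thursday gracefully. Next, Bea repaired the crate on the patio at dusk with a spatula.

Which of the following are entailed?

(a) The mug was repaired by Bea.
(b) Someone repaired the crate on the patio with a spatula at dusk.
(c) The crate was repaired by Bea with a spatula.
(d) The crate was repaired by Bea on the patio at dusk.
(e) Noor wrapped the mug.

(b), (c), (d)

(a) Not entailed — Bea repaired the crate, not the mug; the mug belongs to the wrapping event.
(b) Entailed — every conjunct here is already in the original repairing event.
(c) Entailed — the original entails any weakening of itself; this just drops 'on the patio', 'at dusk'.
(d) Entailed — every conjunct here is already in the original repairing event.
(e) Not entailed — 'was wrapping' is progressive on an accomplishment; it does not entail the completed 'wrapped'.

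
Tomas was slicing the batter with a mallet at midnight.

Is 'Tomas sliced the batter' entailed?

no

'was slicing' is progressive; for an accomplishment like 'slice the batter', it doesn't entail completion.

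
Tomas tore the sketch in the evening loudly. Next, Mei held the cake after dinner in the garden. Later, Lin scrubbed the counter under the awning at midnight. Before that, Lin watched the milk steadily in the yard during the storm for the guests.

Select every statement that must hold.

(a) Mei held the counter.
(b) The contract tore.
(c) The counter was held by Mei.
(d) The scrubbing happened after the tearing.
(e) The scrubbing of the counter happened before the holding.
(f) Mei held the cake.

(d), (f)

(a) Not entailed — Mei held the cake, not the counter; the counter belongs to the scrubbing event.
(b) Not entailed — the sketch is what tore, not the contract.
(c) Not entailed — Mei held the cake, not the counter; the counter belongs to the scrubbing event.
(d) Entailed — the narrative places the tearing before the scrubbing.
(e) Not entailed — the narrative places the holding before the scrubbing, not after.
(f) Entailed — dropping 'after dinner', 'in the garden' leaves a sub-description the original still satisfies.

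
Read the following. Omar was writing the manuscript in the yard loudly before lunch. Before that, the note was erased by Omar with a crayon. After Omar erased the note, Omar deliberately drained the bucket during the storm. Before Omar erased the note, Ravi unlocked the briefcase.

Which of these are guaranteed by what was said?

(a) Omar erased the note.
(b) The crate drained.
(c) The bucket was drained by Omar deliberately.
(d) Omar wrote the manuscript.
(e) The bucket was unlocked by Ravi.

(a), (c)

(a) Entailed — this follows by dropping conjuncts from the erasing event's description.
(b) Not entailed — the bucket is what drained, not the crate.
(c) Entailed — dropping 'during the storm' leaves a sub-description the original still satisfies.
(d) Not entailed — 'was writing' is progressive on an accomplishment; it does not entail the completed 'wrote'.
(e) Not entailed — Ravi unlocked the briefcase, not the bucket; the bucket belongs to the draining event.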